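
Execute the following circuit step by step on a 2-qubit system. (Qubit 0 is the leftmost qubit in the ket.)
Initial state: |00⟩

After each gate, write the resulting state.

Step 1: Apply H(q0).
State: 1/√2|00⟩ + 1/√2|10⟩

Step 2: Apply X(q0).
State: 1/√2|00⟩ + 1/√2|10⟩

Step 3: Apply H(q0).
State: |00⟩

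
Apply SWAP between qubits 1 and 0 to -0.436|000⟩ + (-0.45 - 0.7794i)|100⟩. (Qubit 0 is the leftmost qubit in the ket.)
-0.436|000⟩ + (-0.45 - 0.7794i)|010⟩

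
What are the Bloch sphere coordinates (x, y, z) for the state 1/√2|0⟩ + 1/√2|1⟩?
(1, 0, 0)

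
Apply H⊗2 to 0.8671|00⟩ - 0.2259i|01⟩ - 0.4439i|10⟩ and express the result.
(0.4336 - 0.3349i)|00⟩ + (0.4336 - 0.109i)|01⟩ + (0.4336 + 0.109i)|10⟩ + (0.4336 + 0.3349i)|11⟩

H⊗2 gives amp(|y⟩) = (1/2) Σ_x (−1)^(x·y) amp(|x⟩), where x·y is the number of positions in which both x and y have a 1.
|00⟩: (0.8671 - 0.2259i - 0.4439i)/2 = (0.4336 - 0.3349i)
|01⟩: (0.8671 + 0.2259i - 0.4439i)/2 = (0.4336 - 0.109i)
|10⟩: (0.8671 - 0.2259i + 0.4439i)/2 = (0.4336 + 0.109i)
|11⟩: (0.8671 + 0.2259i + 0.4439i)/2 = (0.4336 + 0.3349i)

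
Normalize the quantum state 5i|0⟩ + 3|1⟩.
0.8575i|0⟩ + 0.5145|1⟩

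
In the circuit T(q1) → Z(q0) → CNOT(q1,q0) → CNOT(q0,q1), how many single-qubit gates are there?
2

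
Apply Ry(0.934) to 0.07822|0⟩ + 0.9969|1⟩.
-0.379|0⟩ + 0.9254|1⟩

Ry(0.934) = [[cos(θ/2), −sin(θ/2)], [sin(θ/2), cos(θ/2)]]; θ = 0.934, cos(θ/2) ≈ 0.892923, sin(θ/2) ≈ 0.45021.
With a = amp(|0⟩) = 0.07822 and b = amp(|1⟩) = 0.9969:
new amp(|0⟩) = (0.892923)·a + (-0.45021)·b = -0.379
new amp(|1⟩) = (0.45021)·a + (0.892923)·b = 0.9254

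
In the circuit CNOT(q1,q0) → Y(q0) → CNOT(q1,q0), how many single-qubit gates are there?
1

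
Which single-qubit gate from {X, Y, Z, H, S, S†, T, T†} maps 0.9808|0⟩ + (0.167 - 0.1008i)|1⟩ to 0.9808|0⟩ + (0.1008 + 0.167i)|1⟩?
S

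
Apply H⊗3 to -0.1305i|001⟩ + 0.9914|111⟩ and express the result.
(0.3505 - 0.04614i)|000⟩ + (-0.3505 + 0.04614i)|001⟩ + (-0.3505 - 0.04614i)|010⟩ + (0.3505 + 0.04614i)|011⟩ + (-0.3505 - 0.04614i)|100⟩ + (0.3505 + 0.04614i)|101⟩ + (0.3505 - 0.04614i)|110⟩ + (-0.3505 + 0.04614i)|111⟩

H⊗3 gives amp(|y⟩) = (1/2√2) Σ_x (−1)^(x·y) amp(|x⟩), where x·y is the number of positions in which both x and y have a 1.
|000⟩: (-0.1305i + 0.9914)/(2√2) = (0.3505 - 0.04614i)
|001⟩: (0.1305i - 0.9914)/(2√2) = (-0.3505 + 0.04614i)
|010⟩: (-0.1305i - 0.9914)/(2√2) = (-0.3505 - 0.04614i)
|011⟩: (0.1305i + 0.9914)/(2√2) = (0.3505 + 0.04614i)
|100⟩: (-0.1305i - 0.9914)/(2√2) = (-0.3505 - 0.04614i)
|101⟩: (0.1305i + 0.9914)/(2√2) = (0.3505 + 0.04614i)
|110⟩: (-0.1305i + 0.9914)/(2√2) = (0.3505 - 0.04614i)
|111⟩: (0.1305i - 0.9914)/(2√2) = (-0.3505 + 0.04614i)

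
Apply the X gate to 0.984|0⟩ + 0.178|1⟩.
0.178|0⟩ + 0.984|1⟩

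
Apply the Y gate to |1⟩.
-i|0⟩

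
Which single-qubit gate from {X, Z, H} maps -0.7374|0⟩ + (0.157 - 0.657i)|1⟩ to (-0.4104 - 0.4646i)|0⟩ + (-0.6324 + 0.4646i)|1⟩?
H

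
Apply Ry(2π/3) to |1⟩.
-0.866|0⟩ + 1/2|1⟩

Ry(2π/3) = [[cos(θ/2), −sin(θ/2)], [sin(θ/2), cos(θ/2)]]; θ = 2π/3, cos(θ/2) ≈ 0.5, sin(θ/2) ≈ 0.866025.
With a = amp(|0⟩) = 0 and b = amp(|1⟩) = 1:
new amp(|0⟩) = (0.5)·a + (-0.866025)·b = -0.866
new amp(|1⟩) = (0.866025)·a + (0.5)·b = 1/2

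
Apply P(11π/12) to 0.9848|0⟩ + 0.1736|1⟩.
0.9848|0⟩ + (-0.1677 + 0.04493i)|1⟩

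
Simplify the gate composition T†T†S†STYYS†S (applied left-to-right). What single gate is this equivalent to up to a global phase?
T†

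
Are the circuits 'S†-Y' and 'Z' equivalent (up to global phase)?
No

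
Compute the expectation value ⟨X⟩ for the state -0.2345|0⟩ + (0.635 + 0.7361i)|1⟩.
-0.2978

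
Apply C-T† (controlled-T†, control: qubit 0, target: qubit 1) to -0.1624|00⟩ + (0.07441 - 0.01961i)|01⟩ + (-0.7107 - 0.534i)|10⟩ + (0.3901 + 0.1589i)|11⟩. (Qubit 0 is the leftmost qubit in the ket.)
-0.1624|00⟩ + (0.07441 - 0.01961i)|01⟩ + (-0.7107 - 0.534i)|10⟩ + (0.3882 - 0.1635i)|11⟩

C-T† leaves the control-|0⟩ kets |00⟩, |01⟩ unchanged and applies T† to qubit 1 on the control-|1⟩ pair (|10⟩, |11⟩).
T† = [[1, 0], [0, (1/√2 - (1/√2)i)]].
With a = amp(|10⟩) = (-0.7107 - 0.534i) and b = amp(|11⟩) = (0.3901 + 0.1589i):
new amp(|10⟩) = (1)·a = (-0.7107 - 0.534i)
new amp(|11⟩) = (1/√2 - (1/√2)i)·b = (0.3882 - 0.1635i)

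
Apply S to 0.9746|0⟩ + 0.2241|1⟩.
0.9746|0⟩ + 0.2241i|1⟩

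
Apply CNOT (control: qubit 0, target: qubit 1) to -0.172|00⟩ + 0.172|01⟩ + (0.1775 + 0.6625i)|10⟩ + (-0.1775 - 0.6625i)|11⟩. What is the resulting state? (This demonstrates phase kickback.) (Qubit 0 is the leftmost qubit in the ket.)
-0.172|00⟩ + 0.172|01⟩ + (-0.1775 - 0.6625i)|10⟩ + (0.1775 + 0.6625i)|11⟩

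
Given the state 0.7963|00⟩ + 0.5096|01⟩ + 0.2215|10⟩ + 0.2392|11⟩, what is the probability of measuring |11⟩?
0.05722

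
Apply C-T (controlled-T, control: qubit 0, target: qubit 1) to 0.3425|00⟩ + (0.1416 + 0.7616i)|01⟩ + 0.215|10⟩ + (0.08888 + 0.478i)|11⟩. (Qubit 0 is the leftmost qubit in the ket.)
0.3425|00⟩ + (0.1416 + 0.7616i)|01⟩ + 0.215|10⟩ + (-0.2751 + 0.4008i)|11⟩

C-T leaves the control-|0⟩ kets |00⟩, |01⟩ unchanged and applies T to qubit 1 on the control-|1⟩ pair (|10⟩, |11⟩).
T = [[1, 0], [0, (1/√2 + (1/√2)i)]].
With a = amp(|10⟩) = 0.215 and b = amp(|11⟩) = (0.08888 + 0.478i):
new amp(|10⟩) = (1)·a = 0.215
new amp(|11⟩) = (1/√2 + (1/√2)i)·b = (-0.2751 + 0.4008i)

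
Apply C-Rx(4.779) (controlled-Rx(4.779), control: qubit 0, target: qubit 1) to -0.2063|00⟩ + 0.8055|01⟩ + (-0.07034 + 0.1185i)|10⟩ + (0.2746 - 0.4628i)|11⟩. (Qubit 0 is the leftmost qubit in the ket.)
-0.2063|00⟩ + 0.8055|01⟩ + (-0.2648 - 0.2741i)|10⟩ + (-0.1196 + 0.386i)|11⟩

C-Rx(4.779) leaves the control-|0⟩ kets |00⟩, |01⟩ unchanged and applies Rx(4.779) to qubit 1 on the control-|1⟩ pair (|10⟩, |11⟩).
Rx(4.779) = [[cos(θ/2), −i·sin(θ/2)], [−i·sin(θ/2), cos(θ/2)]]; θ = 4.779, cos(θ/2) ≈ -0.730261, sin(θ/2) ≈ 0.683168.
With a = amp(|10⟩) = (-0.07034 + 0.1185i) and b = amp(|11⟩) = (0.2746 - 0.4628i):
new amp(|10⟩) = (-0.730261)·a + (-0.683168i)·b = (-0.2648 - 0.2741i)
new amp(|11⟩) = (-0.683168i)·a + (-0.730261)·b = (-0.1196 + 0.386i)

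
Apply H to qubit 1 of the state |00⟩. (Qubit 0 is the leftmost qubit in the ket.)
1/√2|00⟩ + 1/√2|01⟩

H on qubit 1 mixes each pair of kets that differ only in qubit 1: amplitudes (a, b) of (|…0…⟩, |…1…⟩) become ((a + b)/√2, (a − b)/√2). Kets absent from the input have amplitude 0.
(|00⟩, |01⟩): (a, b) = (1, 0) → (1/√2, 1/√2)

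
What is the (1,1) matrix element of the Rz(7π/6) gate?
(-0.2588 + 0.9659i)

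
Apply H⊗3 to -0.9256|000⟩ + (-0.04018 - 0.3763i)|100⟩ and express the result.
(-0.3415 - 0.133i)|000⟩ + (-0.3415 - 0.133i)|001⟩ + (-0.3415 - 0.133i)|010⟩ + (-0.3415 - 0.133i)|011⟩ + (-0.313 + 0.133i)|100⟩ + (-0.313 + 0.133i)|101⟩ + (-0.313 + 0.133i)|110⟩ + (-0.313 + 0.133i)|111⟩

H⊗3 gives amp(|y⟩) = (1/2√2) Σ_x (−1)^(x·y) amp(|x⟩), where x·y is the number of positions in which both x and y have a 1.
|000⟩: (-0.9256 + (-0.04018 - 0.3763i))/(2√2) = (-0.3415 - 0.133i)
|001⟩: (-0.9256 + (-0.04018 - 0.3763i))/(2√2) = (-0.3415 - 0.133i)
|010⟩: (-0.9256 + (-0.04018 - 0.3763i))/(2√2) = (-0.3415 - 0.133i)
|011⟩: (-0.9256 + (-0.04018 - 0.3763i))/(2√2) = (-0.3415 - 0.133i)
|100⟩: (-0.9256 - (-0.04018 - 0.3763i))/(2√2) = (-0.313 + 0.133i)
|101⟩: (-0.9256 - (-0.04018 - 0.3763i))/(2√2) = (-0.313 + 0.133i)
|110⟩: (-0.9256 - (-0.04018 - 0.3763i))/(2√2) = (-0.313 + 0.133i)
|111⟩: (-0.9256 - (-0.04018 - 0.3763i))/(2√2) = (-0.313 + 0.133i)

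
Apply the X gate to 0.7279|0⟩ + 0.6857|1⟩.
0.6857|0⟩ + 0.7279|1⟩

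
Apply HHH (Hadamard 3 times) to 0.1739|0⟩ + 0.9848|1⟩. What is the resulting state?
0.8193|0⟩ - 0.5734|1⟩

H² = I, so H^3 = H: a single Hadamard. With (a, b) = (0.1739, 0.9848), H gives ((a + b)/√2, (a − b)/√2) = (0.8193, -0.5734).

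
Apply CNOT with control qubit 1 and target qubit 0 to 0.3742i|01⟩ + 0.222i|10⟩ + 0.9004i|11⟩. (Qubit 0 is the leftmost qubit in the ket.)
0.9004i|01⟩ + 0.222i|10⟩ + 0.3742i|11⟩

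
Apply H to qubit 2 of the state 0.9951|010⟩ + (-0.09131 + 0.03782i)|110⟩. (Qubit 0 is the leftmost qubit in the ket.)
0.7036|010⟩ + 0.7036|011⟩ + (-0.06457 + 0.02674i)|110⟩ + (-0.06457 + 0.02674i)|111⟩

H on qubit 2 mixes each pair of kets that differ only in qubit 2: amplitudes (a, b) of (|…0…⟩, |…1…⟩) become ((a + b)/√2, (a − b)/√2). Kets absent from the input have amplitude 0.
(|010⟩, |011⟩): (a, b) = (0.9951, 0) → (0.7036, 0.7036)
(|110⟩, |111⟩): (a, b) = ((-0.09131 + 0.03782i), 0) → ((-0.06457 + 0.02674i), (-0.06457 + 0.02674i))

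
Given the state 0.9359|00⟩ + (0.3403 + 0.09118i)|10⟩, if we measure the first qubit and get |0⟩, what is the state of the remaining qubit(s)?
|0⟩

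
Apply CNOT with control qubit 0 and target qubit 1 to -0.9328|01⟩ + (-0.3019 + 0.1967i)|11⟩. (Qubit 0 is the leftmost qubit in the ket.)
-0.9328|01⟩ + (-0.3019 + 0.1967i)|10⟩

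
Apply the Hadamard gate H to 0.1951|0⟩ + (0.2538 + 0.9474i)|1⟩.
(0.3174 + 0.6699i)|0⟩ + (-0.04151 - 0.6699i)|1⟩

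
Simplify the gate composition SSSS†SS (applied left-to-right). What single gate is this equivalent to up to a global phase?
I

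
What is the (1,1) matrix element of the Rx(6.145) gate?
-0.9976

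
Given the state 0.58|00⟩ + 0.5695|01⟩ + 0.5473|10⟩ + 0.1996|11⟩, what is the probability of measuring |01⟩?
0.3243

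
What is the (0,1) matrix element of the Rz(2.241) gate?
0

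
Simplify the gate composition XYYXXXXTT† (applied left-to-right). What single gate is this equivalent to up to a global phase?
X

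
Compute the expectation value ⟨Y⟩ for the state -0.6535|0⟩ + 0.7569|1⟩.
0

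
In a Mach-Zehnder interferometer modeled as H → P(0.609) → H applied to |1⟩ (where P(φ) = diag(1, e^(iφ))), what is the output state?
(0.08989 - 0.286i)|0⟩ + (0.9101 + 0.286i)|1⟩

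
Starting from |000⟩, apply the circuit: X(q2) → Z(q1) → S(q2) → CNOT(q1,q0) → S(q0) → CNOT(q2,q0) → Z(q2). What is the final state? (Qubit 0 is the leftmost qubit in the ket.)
-i|101⟩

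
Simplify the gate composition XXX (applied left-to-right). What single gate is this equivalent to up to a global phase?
X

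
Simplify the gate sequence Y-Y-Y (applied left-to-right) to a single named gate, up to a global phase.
Y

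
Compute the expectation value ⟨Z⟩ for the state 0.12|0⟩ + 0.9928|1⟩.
-0.9713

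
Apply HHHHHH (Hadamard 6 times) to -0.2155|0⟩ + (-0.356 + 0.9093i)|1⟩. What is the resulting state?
-0.2155|0⟩ + (-0.356 + 0.9093i)|1⟩

H² = I, so an even number of Hadamards cancels: H^6 = I and the state is unchanged.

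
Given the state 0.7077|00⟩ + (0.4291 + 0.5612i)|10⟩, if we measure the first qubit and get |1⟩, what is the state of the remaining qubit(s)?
(0.6074 + 0.7944i)|0⟩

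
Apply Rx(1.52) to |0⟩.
0.7248|0⟩ - 0.6889i|1⟩

Rx(1.52) = [[cos(θ/2), −i·sin(θ/2)], [−i·sin(θ/2), cos(θ/2)]]; θ = 1.52, cos(θ/2) ≈ 0.724836, sin(θ/2) ≈ 0.688921.
With a = amp(|0⟩) = 1 and b = amp(|1⟩) = 0:
new amp(|0⟩) = (0.724836)·a + (-0.688921i)·b = 0.7248
new amp(|1⟩) = (-0.688921i)·a + (0.724836)·b = -0.6889i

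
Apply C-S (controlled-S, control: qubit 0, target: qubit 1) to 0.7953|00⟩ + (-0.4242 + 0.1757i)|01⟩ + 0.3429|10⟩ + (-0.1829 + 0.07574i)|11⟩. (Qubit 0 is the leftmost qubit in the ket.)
0.7953|00⟩ + (-0.4242 + 0.1757i)|01⟩ + 0.3429|10⟩ + (-0.07574 - 0.1829i)|11⟩

C-S leaves the control-|0⟩ kets |00⟩, |01⟩ unchanged and applies S to qubit 1 on the control-|1⟩ pair (|10⟩, |11⟩).
S = [[1, 0], [0, i]].
With a = amp(|10⟩) = 0.3429 and b = amp(|11⟩) = (-0.1829 + 0.07574i):
new amp(|10⟩) = (1)·a = 0.3429
new amp(|11⟩) = (i)·b = (-0.07574 - 0.1829i)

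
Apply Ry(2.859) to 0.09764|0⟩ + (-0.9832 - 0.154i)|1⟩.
(0.9872 + 0.1525i)|0⟩ + (-0.04179 - 0.02169i)|1⟩

Ry(2.859) = [[cos(θ/2), −sin(θ/2)], [sin(θ/2), cos(θ/2)]]; θ = 2.859, cos(θ/2) ≈ 0.140827, sin(θ/2) ≈ 0.990034.
With a = amp(|0⟩) = 0.09764 and b = amp(|1⟩) = (-0.9832 - 0.154i):
new amp(|0⟩) = (0.140827)·a + (-0.990034)·b = (0.9872 + 0.1525i)
new amp(|1⟩) = (0.990034)·a + (0.140827)·b = (-0.04179 - 0.02169i)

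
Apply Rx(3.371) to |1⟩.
-0.9934i|0⟩ - 0.1145|1⟩

Rx(3.371) = [[cos(θ/2), −i·sin(θ/2)], [−i·sin(θ/2), cos(θ/2)]]; θ = 3.371, cos(θ/2) ≈ -0.114452, sin(θ/2) ≈ 0.993429.
With a = amp(|0⟩) = 0 and b = amp(|1⟩) = 1:
new amp(|0⟩) = (-0.114452)·a + (-0.993429i)·b = -0.9934i
new amp(|1⟩) = (-0.993429i)·a + (-0.114452)·b = -0.1145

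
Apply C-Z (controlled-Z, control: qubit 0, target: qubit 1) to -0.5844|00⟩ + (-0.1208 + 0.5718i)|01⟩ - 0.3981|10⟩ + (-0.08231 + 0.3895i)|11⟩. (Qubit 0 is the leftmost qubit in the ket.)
-0.5844|00⟩ + (-0.1208 + 0.5718i)|01⟩ - 0.3981|10⟩ + (0.08231 - 0.3895i)|11⟩

C-Z leaves the control-|0⟩ kets |00⟩, |01⟩ unchanged and applies Z to qubit 1 on the control-|1⟩ pair (|10⟩, |11⟩).
Z = [[1, 0], [0, -1]].
With a = amp(|10⟩) = -0.3981 and b = amp(|11⟩) = (-0.08231 + 0.3895i):
new amp(|10⟩) = (1)·a = -0.3981
new amp(|11⟩) = (-1)·b = (0.08231 - 0.3895i)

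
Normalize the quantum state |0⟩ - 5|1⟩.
0.1961|0⟩ - 0.9806|1⟩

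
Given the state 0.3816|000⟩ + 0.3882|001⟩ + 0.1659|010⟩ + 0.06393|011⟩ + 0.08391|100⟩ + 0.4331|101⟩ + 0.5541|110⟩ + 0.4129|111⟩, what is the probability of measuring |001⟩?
0.1507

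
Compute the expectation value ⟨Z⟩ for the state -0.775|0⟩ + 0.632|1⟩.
0.2012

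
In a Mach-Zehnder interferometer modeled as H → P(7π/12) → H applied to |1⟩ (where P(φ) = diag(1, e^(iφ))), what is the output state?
(0.6294 - 0.483i)|0⟩ + (0.3706 + 0.483i)|1⟩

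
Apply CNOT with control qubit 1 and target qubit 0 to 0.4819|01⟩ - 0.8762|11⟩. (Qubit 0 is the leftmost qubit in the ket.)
-0.8762|01⟩ + 0.4819|11⟩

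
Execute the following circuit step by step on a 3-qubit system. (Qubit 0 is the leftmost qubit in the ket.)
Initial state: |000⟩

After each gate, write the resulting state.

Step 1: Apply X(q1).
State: |010⟩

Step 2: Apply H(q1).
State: 1/√2|000⟩ - 1/√2|010⟩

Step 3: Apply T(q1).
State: 1/√2|000⟩ + (-1/2 - (1/2)i)|010⟩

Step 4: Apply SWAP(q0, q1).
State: 1/√2|000⟩ + (-1/2 - (1/2)i)|100⟩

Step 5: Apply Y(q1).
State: (1/√2)i|010⟩ + (1/2 - (1/2)i)|110⟩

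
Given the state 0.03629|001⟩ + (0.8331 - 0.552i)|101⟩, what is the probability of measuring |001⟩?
0.001317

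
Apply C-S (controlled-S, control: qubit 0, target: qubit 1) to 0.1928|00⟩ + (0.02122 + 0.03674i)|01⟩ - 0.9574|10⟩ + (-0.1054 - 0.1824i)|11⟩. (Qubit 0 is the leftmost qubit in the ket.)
0.1928|00⟩ + (0.02122 + 0.03674i)|01⟩ - 0.9574|10⟩ + (0.1824 - 0.1054i)|11⟩

C-S leaves the control-|0⟩ kets |00⟩, |01⟩ unchanged and applies S to qubit 1 on the control-|1⟩ pair (|10⟩, |11⟩).
S = [[1, 0], [0, i]].
With a = amp(|10⟩) = -0.9574 and b = amp(|11⟩) = (-0.1054 - 0.1824i):
new amp(|10⟩) = (1)·a = -0.9574
new amp(|11⟩) = (i)·b = (0.1824 - 0.1054i)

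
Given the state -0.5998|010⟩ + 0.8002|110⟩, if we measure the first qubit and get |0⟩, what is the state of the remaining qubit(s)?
-|10⟩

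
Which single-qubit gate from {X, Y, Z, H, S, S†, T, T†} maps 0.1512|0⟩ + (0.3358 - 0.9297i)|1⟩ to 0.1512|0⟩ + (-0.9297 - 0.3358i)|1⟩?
S†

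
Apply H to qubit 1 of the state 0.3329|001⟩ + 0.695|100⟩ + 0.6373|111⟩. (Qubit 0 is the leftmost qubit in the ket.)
0.2354|001⟩ + 0.2354|011⟩ + 0.4914|100⟩ + 0.4506|101⟩ + 0.4914|110⟩ - 0.4506|111⟩

H on qubit 1 mixes each pair of kets that differ only in qubit 1: amplitudes (a, b) of (|…0…⟩, |…1…⟩) become ((a + b)/√2, (a − b)/√2). Kets absent from the input have amplitude 0.
(|001⟩, |011⟩): (a, b) = (0.3329, 0) → (0.2354, 0.2354)
(|100⟩, |110⟩): (a, b) = (0.695, 0) → (0.4914, 0.4914)
(|101⟩, |111⟩): (a, b) = (0, 0.6373) → (0.4506, -0.4506)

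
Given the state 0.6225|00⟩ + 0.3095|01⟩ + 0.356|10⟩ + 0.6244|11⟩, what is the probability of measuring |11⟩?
0.3899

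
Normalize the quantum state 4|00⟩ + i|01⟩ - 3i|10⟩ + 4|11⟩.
0.6172|00⟩ + 0.1543i|01⟩ - 0.4629i|10⟩ + 0.6172|11⟩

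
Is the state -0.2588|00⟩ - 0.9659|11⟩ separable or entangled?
Entangled

Writing the state as a|00⟩ + b|01⟩ + c|10⟩ + d|11⟩, it is a product state iff ad − bc = 0.
Here (a, b, c, d) = (-0.2588, 0, 0, -0.9659): ad − bc = (-0.2588)(-0.9659) − (0)(0) = 0.25 ≠ 0, so the state is entangled.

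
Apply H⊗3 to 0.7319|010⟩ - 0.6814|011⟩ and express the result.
0.01785|000⟩ + 0.4997|001⟩ - 0.01785|010⟩ - 0.4997|011⟩ + 0.01785|100⟩ + 0.4997|101⟩ - 0.01785|110⟩ - 0.4997|111⟩

H⊗3 gives amp(|y⟩) = (1/2√2) Σ_x (−1)^(x·y) amp(|x⟩), where x·y is the number of positions in which both x and y have a 1.
|000⟩: (0.7319 - 0.6814)/(2√2) = 0.01785
|001⟩: (0.7319 + 0.6814)/(2√2) = 0.4997
|010⟩: (-0.7319 + 0.6814)/(2√2) = -0.01785
|011⟩: (-0.7319 - 0.6814)/(2√2) = -0.4997
|100⟩: (0.7319 - 0.6814)/(2√2) = 0.01785
|101⟩: (0.7319 + 0.6814)/(2√2) = 0.4997
|110⟩: (-0.7319 + 0.6814)/(2√2) = -0.01785
|111⟩: (-0.7319 - 0.6814)/(2√2) = -0.4997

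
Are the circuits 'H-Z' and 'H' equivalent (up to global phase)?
No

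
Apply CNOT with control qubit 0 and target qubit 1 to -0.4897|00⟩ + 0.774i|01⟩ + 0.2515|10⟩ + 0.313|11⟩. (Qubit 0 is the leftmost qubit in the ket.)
-0.4897|00⟩ + 0.774i|01⟩ + 0.313|10⟩ + 0.2515|11⟩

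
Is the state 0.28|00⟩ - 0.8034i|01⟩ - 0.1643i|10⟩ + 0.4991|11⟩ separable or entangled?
Entangled

Writing the state as a|00⟩ + b|01⟩ + c|10⟩ + d|11⟩, it is a product state iff ad − bc = 0.
Here (a, b, c, d) = (0.28, -0.8034i, -0.1643i, 0.4991): ad − bc = (0.28)(0.4991) − (-0.8034i)(-0.1643i) = 0.2717 ≠ 0, so the state is entangled.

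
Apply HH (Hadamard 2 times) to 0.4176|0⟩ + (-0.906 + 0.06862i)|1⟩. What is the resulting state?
0.4176|0⟩ + (-0.906 + 0.06862i)|1⟩

H² = I, so an even number of Hadamards cancels: H^2 = I and the state is unchanged.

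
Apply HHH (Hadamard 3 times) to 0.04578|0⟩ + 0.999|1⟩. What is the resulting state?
0.7388|0⟩ - 0.674|1⟩

H² = I, so H^3 = H: a single Hadamard. With (a, b) = (0.04578, 0.999), H gives ((a + b)/√2, (a − b)/√2) = (0.7388, -0.674).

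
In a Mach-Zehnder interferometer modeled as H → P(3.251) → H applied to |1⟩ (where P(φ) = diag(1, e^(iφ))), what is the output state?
(0.997 + 0.05459i)|0⟩ + (0.00299 - 0.05459i)|1⟩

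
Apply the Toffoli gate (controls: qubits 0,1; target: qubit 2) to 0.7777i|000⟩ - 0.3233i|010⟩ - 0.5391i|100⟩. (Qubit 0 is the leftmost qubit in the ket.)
0.7777i|000⟩ - 0.3233i|010⟩ - 0.5391i|100⟩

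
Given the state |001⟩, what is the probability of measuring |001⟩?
1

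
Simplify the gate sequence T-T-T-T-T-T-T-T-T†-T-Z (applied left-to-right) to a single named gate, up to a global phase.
Z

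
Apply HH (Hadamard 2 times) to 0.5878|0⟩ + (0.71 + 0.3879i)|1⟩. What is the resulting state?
0.5878|0⟩ + (0.71 + 0.3879i)|1⟩

H² = I, so an even number of Hadamards cancels: H^2 = I and the state is unchanged.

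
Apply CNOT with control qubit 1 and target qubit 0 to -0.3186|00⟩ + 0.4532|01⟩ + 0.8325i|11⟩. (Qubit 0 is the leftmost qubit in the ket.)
-0.3186|00⟩ + 0.8325i|01⟩ + 0.4532|11⟩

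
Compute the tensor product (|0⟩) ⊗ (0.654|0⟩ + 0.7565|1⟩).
0.654|00⟩ + 0.7565|01⟩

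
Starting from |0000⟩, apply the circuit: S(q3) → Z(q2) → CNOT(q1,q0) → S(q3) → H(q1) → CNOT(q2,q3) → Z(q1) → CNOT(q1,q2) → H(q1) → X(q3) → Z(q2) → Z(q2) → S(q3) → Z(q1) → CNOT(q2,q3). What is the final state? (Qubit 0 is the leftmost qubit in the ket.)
(1/2)i|0001⟩ - (1/2)i|0010⟩ - (1/2)i|0101⟩ - (1/2)i|0110⟩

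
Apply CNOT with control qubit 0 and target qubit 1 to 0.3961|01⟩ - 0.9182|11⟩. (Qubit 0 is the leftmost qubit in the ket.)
0.3961|01⟩ - 0.9182|10⟩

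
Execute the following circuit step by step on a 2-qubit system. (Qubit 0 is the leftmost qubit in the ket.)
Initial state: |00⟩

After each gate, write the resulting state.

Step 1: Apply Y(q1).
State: i|01⟩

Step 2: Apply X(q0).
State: i|11⟩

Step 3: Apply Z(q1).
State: -i|11⟩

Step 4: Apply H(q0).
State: -(1/√2)i|01⟩ + (1/√2)i|11⟩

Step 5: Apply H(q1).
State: -(1/2)i|00⟩ + (1/2)i|01⟩ + (1/2)i|10⟩ - (1/2)i|11⟩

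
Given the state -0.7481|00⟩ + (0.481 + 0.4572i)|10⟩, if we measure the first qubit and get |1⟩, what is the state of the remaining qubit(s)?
(0.7248 + 0.6889i)|0⟩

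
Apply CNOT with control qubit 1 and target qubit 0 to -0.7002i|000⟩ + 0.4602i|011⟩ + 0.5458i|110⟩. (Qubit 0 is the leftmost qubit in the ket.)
-0.7002i|000⟩ + 0.5458i|010⟩ + 0.4602i|111⟩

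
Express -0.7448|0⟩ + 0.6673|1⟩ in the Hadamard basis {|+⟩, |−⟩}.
-0.0548|+⟩ - 0.9985|−⟩

With |ψ⟩ = α|0⟩ + β|1⟩, the Hadamard-basis coefficients are ⟨+|ψ⟩ = (α + β)/√2 and ⟨−|ψ⟩ = (α − β)/√2.
Here α = -0.7448, β = 0.6673: (α + β)/√2 = -0.0548, (α − β)/√2 = -0.9985.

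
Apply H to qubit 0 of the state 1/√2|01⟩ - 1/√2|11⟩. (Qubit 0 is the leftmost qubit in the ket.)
|11⟩

H on qubit 0 mixes each pair of kets that differ only in qubit 0: amplitudes (a, b) of (|…0…⟩, |…1…⟩) become ((a + b)/√2, (a − b)/√2). Kets absent from the input have amplitude 0.
(|01⟩, |11⟩): (a, b) = (1/√2, -1/√2) → (0, 1)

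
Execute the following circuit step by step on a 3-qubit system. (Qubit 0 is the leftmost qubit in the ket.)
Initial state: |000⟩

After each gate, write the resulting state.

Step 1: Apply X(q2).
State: |001⟩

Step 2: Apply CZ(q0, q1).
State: |001⟩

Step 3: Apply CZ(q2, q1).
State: |001⟩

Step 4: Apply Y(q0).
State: i|101⟩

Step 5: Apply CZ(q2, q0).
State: -i|101⟩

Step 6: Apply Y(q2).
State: -|100⟩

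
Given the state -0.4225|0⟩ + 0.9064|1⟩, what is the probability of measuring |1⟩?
0.8216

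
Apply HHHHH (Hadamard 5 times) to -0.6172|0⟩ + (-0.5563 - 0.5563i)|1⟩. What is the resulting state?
(-0.8298 - 0.3934i)|0⟩ + (-0.04306 + 0.3934i)|1⟩

H² = I, so H^5 = H: a single Hadamard. With (a, b) = (-0.6172, (-0.5563 - 0.5563i)), H gives ((a + b)/√2, (a − b)/√2) = ((-0.8298 - 0.3934i), (-0.04306 + 0.3934i)).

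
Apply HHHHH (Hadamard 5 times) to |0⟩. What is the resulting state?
1/√2|0⟩ + 1/√2|1⟩

H² = I, so H^5 = H: a single Hadamard. With (a, b) = (1, 0), H gives ((a + b)/√2, (a − b)/√2) = (1/√2, 1/√2).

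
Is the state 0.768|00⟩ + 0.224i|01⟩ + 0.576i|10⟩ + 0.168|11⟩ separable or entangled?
Entangled

Writing the state as a|00⟩ + b|01⟩ + c|10⟩ + d|11⟩, it is a product state iff ad − bc = 0.
Here (a, b, c, d) = (0.768, 0.224i, 0.576i, 0.168): ad − bc = (0.768)(0.168) − (0.224i)(0.576i) = 0.258 ≠ 0, so the state is entangled.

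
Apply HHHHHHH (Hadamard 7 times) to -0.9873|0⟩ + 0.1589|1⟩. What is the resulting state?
-0.5858|0⟩ - 0.8105|1⟩

H² = I, so H^7 = H: a single Hadamard. With (a, b) = (-0.9873, 0.1589), H gives ((a + b)/√2, (a − b)/√2) = (-0.5858, -0.8105).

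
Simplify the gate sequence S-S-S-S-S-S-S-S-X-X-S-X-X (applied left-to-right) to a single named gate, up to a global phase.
S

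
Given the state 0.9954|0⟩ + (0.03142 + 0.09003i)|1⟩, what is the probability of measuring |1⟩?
0.009093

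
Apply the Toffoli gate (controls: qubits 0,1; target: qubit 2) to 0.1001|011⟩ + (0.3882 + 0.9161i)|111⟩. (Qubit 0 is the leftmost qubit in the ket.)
0.1001|011⟩ + (0.3882 + 0.9161i)|110⟩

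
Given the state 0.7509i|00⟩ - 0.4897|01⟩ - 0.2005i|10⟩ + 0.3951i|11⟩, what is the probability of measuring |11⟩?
0.1561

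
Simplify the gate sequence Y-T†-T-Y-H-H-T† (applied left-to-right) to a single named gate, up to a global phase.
T†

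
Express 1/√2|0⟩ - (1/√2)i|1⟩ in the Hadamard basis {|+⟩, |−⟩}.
(1/2 - (1/2)i)|+⟩ + (1/2 + (1/2)i)|−⟩

With |ψ⟩ = α|0⟩ + β|1⟩, the Hadamard-basis coefficients are ⟨+|ψ⟩ = (α + β)/√2 and ⟨−|ψ⟩ = (α − β)/√2.
Here α = 1/√2, β = -(1/√2)i: (α + β)/√2 = (1/2 - (1/2)i), (α − β)/√2 = (1/2 + (1/2)i).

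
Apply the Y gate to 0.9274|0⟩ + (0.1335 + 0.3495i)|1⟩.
(0.3495 - 0.1335i)|0⟩ + 0.9274i|1⟩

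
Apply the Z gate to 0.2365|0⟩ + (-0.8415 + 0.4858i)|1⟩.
0.2365|0⟩ + (0.8415 - 0.4858i)|1⟩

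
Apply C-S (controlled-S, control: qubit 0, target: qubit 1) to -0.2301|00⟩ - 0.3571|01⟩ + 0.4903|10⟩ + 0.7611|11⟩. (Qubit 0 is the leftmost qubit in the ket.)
-0.2301|00⟩ - 0.3571|01⟩ + 0.4903|10⟩ + 0.7611i|11⟩

C-S leaves the control-|0⟩ kets |00⟩, |01⟩ unchanged and applies S to qubit 1 on the control-|1⟩ pair (|10⟩, |11⟩).
S = [[1, 0], [0, i]].
With a = amp(|10⟩) = 0.4903 and b = amp(|11⟩) = 0.7611:
new amp(|10⟩) = (1)·a = 0.4903
new amp(|11⟩) = (i)·b = 0.7611i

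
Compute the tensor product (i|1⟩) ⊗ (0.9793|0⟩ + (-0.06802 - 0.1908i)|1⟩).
0.9793i|10⟩ + (0.1908 - 0.06802i)|11⟩

amp(|b₁b₂…⟩) = product of the factor amplitudes for bits b₁, b₂, …; only kets whose every factor amplitude is nonzero survive.
|10⟩: (i)(0.9793) = 0.9793i
|11⟩: (i)(-0.06802 - 0.1908i) = (0.1908 - 0.06802i)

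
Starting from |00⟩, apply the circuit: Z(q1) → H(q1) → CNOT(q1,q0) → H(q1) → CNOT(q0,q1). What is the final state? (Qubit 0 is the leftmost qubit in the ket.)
1/2|00⟩ + 1/2|01⟩ - 1/2|10⟩ + 1/2|11⟩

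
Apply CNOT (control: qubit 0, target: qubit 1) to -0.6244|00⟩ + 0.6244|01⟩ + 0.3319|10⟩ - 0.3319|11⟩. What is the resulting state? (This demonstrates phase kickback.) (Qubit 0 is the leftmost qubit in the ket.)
-0.6244|00⟩ + 0.6244|01⟩ - 0.3319|10⟩ + 0.3319|11⟩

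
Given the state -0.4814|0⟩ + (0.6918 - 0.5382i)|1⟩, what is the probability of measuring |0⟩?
0.2317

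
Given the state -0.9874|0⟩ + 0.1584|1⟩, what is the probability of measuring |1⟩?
0.02509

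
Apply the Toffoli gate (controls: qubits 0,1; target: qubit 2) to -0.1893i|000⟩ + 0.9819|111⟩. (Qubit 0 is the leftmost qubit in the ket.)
-0.1893i|000⟩ + 0.9819|110⟩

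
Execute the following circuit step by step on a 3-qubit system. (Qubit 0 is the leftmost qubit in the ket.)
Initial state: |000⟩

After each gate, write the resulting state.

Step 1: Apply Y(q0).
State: i|100⟩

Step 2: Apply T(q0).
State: (-1/√2 + (1/√2)i)|100⟩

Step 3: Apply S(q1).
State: (-1/√2 + (1/√2)i)|100⟩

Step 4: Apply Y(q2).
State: (-1/√2 - (1/√2)i)|101⟩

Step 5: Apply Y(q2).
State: (-1/√2 + (1/√2)i)|100⟩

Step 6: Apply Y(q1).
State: (-1/√2 - (1/√2)i)|110⟩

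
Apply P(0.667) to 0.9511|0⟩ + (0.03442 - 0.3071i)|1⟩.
0.9511|0⟩ + (0.217 - 0.22i)|1⟩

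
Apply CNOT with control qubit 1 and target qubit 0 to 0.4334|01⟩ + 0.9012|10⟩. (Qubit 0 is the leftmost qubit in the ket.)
0.9012|10⟩ + 0.4334|11⟩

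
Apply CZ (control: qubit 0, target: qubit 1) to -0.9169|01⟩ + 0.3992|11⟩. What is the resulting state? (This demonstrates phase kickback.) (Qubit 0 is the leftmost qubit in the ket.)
-0.9169|01⟩ - 0.3992|11⟩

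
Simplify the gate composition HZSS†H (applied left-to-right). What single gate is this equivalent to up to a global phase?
X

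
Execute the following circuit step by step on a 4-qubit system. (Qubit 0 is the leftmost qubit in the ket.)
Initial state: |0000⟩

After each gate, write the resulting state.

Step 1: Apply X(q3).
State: |0001⟩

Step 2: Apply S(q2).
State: |0001⟩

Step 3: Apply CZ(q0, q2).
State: |0001⟩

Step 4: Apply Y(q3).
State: -i|0000⟩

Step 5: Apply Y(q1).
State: |0100⟩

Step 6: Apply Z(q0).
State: |0100⟩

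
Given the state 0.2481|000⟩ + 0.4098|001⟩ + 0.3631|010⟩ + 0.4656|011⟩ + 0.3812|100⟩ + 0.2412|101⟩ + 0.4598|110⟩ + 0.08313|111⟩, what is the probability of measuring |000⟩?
0.06155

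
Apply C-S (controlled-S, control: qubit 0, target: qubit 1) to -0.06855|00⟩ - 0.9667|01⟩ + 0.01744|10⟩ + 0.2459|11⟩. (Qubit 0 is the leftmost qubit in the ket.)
-0.06855|00⟩ - 0.9667|01⟩ + 0.01744|10⟩ + 0.2459i|11⟩

C-S leaves the control-|0⟩ kets |00⟩, |01⟩ unchanged and applies S to qubit 1 on the control-|1⟩ pair (|10⟩, |11⟩).
S = [[1, 0], [0, i]].
With a = amp(|10⟩) = 0.01744 and b = amp(|11⟩) = 0.2459:
new amp(|10⟩) = (1)·a = 0.01744
new amp(|11⟩) = (i)·b = 0.2459i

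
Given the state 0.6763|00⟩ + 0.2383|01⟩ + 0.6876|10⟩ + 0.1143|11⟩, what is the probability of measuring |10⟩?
0.4728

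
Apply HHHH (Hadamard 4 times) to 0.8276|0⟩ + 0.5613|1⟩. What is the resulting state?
0.8276|0⟩ + 0.5613|1⟩

H² = I, so an even number of Hadamards cancels: H^4 = I and the state is unchanged.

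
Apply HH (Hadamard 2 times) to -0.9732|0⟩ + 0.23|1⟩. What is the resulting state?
-0.9732|0⟩ + 0.23|1⟩

H² = I, so an even number of Hadamards cancels: H^2 = I and the state is unchanged.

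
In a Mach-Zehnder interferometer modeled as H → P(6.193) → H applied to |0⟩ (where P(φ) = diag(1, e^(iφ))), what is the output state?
(0.998 - 0.04503i)|0⟩ + (0.002032 + 0.04503i)|1⟩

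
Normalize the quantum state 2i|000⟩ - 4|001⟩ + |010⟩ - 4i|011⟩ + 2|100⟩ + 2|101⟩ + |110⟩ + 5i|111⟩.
0.2374i|000⟩ - 0.4747|001⟩ + 0.1187|010⟩ - 0.4747i|011⟩ + 0.2374|100⟩ + 0.2374|101⟩ + 0.1187|110⟩ + 0.5934i|111⟩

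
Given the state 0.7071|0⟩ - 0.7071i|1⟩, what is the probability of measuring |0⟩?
0.5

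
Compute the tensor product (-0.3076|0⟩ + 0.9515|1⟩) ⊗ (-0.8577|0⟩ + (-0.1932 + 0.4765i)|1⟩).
0.2638|00⟩ + (0.05943 - 0.1466i)|01⟩ - 0.8161|10⟩ + (-0.1838 + 0.4534i)|11⟩

amp(|b₁b₂…⟩) = product of the factor amplitudes for bits b₁, b₂, …; only kets whose every factor amplitude is nonzero survive.
|00⟩: (-0.3076)(-0.8577) = 0.2638
|01⟩: (-0.3076)(-0.1932 + 0.4765i) = (0.05943 - 0.1466i)
|10⟩: (0.9515)(-0.8577) = -0.8161
|11⟩: (0.9515)(-0.1932 + 0.4765i) = (-0.1838 + 0.4534i)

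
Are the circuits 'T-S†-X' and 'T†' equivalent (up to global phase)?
No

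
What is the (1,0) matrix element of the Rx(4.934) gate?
-0.6246i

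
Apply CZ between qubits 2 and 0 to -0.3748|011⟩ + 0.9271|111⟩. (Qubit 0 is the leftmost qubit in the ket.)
-0.3748|011⟩ - 0.9271|111⟩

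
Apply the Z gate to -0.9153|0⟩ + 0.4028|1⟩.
-0.9153|0⟩ - 0.4028|1⟩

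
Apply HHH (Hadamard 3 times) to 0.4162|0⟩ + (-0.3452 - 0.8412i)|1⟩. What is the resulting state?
(0.0502 - 0.5948i)|0⟩ + (0.5384 + 0.5948i)|1⟩

H² = I, so H^3 = H: a single Hadamard. With (a, b) = (0.4162, (-0.3452 - 0.8412i)), H gives ((a + b)/√2, (a − b)/√2) = ((0.0502 - 0.5948i), (0.5384 + 0.5948i)).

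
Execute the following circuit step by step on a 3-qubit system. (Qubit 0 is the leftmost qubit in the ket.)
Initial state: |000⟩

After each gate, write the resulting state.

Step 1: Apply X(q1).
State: |010⟩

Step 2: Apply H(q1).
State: 1/√2|000⟩ - 1/√2|010⟩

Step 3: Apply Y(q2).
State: (1/√2)i|001⟩ - (1/√2)i|011⟩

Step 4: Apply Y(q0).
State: -1/√2|101⟩ + 1/√2|111⟩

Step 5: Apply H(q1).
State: -|111⟩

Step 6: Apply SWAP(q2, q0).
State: -|111⟩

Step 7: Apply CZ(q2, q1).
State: |111⟩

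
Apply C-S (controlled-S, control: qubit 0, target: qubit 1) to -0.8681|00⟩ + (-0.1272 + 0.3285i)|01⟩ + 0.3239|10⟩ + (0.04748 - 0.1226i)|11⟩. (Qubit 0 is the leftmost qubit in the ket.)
-0.8681|00⟩ + (-0.1272 + 0.3285i)|01⟩ + 0.3239|10⟩ + (0.1226 + 0.04748i)|11⟩

C-S leaves the control-|0⟩ kets |00⟩, |01⟩ unchanged and applies S to qubit 1 on the control-|1⟩ pair (|10⟩, |11⟩).
S = [[1, 0], [0, i]].
With a = amp(|10⟩) = 0.3239 and b = amp(|11⟩) = (0.04748 - 0.1226i):
new amp(|10⟩) = (1)·a = 0.3239
new amp(|11⟩) = (i)·b = (0.1226 + 0.04748i)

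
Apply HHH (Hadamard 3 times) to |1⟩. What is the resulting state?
1/√2|0⟩ - 1/√2|1⟩

H² = I, so H^3 = H: a single Hadamard. With (a, b) = (0, 1), H gives ((a + b)/√2, (a − b)/√2) = (1/√2, -1/√2).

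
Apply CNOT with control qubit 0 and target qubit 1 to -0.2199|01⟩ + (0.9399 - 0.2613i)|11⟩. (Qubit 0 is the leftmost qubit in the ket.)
-0.2199|01⟩ + (0.9399 - 0.2613i)|10⟩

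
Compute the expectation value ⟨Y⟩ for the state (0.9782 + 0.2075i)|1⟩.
0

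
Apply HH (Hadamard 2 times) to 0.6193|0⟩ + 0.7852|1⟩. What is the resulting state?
0.6193|0⟩ + 0.7852|1⟩

H² = I, so an even number of Hadamards cancels: H^2 = I and the state is unchanged.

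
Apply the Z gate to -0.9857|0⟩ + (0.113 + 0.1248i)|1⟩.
-0.9857|0⟩ + (-0.113 - 0.1248i)|1⟩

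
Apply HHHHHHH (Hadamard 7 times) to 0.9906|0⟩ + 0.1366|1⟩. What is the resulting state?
0.7971|0⟩ + 0.6039|1⟩

H² = I, so H^7 = H: a single Hadamard. With (a, b) = (0.9906, 0.1366), H gives ((a + b)/√2, (a − b)/√2) = (0.7971, 0.6039).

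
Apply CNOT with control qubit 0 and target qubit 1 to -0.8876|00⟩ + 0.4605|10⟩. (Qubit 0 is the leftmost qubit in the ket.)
-0.8876|00⟩ + 0.4605|11⟩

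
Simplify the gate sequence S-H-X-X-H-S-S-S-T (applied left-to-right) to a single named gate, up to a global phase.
T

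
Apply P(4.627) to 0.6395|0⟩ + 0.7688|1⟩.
0.6395|0⟩ + (-0.06557 - 0.766i)|1⟩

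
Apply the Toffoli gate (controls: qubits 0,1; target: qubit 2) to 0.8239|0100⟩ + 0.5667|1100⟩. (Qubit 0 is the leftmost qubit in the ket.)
0.8239|0100⟩ + 0.5667|1110⟩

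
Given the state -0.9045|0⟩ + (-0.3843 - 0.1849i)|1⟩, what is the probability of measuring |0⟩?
0.8181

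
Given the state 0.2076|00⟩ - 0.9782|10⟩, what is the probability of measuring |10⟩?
0.9569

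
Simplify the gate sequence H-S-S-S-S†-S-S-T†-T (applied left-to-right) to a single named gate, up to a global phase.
H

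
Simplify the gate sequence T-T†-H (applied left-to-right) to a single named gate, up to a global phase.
H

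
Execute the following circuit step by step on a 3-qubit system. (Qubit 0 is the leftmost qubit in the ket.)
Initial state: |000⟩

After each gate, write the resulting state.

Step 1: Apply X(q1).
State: |010⟩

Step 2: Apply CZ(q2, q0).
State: |010⟩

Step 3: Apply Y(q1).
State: -i|000⟩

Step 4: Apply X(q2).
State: -i|001⟩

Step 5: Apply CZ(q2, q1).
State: -i|001⟩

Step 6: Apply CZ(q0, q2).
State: -i|001⟩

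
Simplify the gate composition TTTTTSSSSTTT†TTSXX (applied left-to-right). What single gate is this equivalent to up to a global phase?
S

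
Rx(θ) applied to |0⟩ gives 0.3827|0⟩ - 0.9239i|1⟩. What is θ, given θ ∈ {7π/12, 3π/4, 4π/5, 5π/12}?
3π/4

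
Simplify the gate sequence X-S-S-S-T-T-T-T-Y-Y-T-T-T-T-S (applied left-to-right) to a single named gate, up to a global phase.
X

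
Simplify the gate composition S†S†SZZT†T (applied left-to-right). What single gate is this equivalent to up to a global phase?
S†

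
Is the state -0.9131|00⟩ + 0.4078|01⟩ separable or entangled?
Separable

Writing the state as a|00⟩ + b|01⟩ + c|10⟩ + d|11⟩, it is a product state iff ad − bc = 0.
Here (a, b, c, d) = (-0.9131, 0.4078, 0, 0): ad − bc = (-0.9131)(0) − (0.4078)(0) = 0, so the state is separable.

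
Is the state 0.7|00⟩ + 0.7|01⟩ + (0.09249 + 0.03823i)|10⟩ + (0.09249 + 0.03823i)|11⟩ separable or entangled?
Separable

Writing the state as a|00⟩ + b|01⟩ + c|10⟩ + d|11⟩, it is a product state iff ad − bc = 0.
Here (a, b, c, d) = (0.7, 0.7, (0.09249 + 0.03823i), (0.09249 + 0.03823i)): ad − bc = (0.7)(0.09249 + 0.03823i) − (0.7)(0.09249 + 0.03823i) = 0, so the state is separable.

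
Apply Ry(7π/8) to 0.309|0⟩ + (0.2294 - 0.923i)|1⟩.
(-0.1647 + 0.9053i)|0⟩ + (0.3478 - 0.1801i)|1⟩

Ry(7π/8) = [[cos(θ/2), −sin(θ/2)], [sin(θ/2), cos(θ/2)]]; θ = 7π/8, cos(θ/2) ≈ 0.19509, sin(θ/2) ≈ 0.980785.
With a = amp(|0⟩) = 0.309 and b = amp(|1⟩) = (0.2294 - 0.923i):
new amp(|0⟩) = (0.19509)·a + (-0.980785)·b = (-0.1647 + 0.9053i)
new amp(|1⟩) = (0.980785)·a + (0.19509)·b = (0.3478 - 0.1801i)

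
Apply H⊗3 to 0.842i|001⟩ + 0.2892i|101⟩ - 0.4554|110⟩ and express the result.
(-0.161 + 0.3999i)|000⟩ + (-0.161 - 0.3999i)|001⟩ + (0.161 + 0.3999i)|010⟩ + (0.161 - 0.3999i)|011⟩ + (0.161 + 0.1954i)|100⟩ + (0.161 - 0.1954i)|101⟩ + (-0.161 + 0.1954i)|110⟩ + (-0.161 - 0.1954i)|111⟩

H⊗3 gives amp(|y⟩) = (1/2√2) Σ_x (−1)^(x·y) amp(|x⟩), where x·y is the number of positions in which both x and y have a 1.
|000⟩: (0.842i + 0.2892i - 0.4554)/(2√2) = (-0.161 + 0.3999i)
|001⟩: (-0.842i - 0.2892i - 0.4554)/(2√2) = (-0.161 - 0.3999i)
|010⟩: (0.842i + 0.2892i + 0.4554)/(2√2) = (0.161 + 0.3999i)
|011⟩: (-0.842i - 0.2892i + 0.4554)/(2√2) = (0.161 - 0.3999i)
|100⟩: (0.842i - 0.2892i + 0.4554)/(2√2) = (0.161 + 0.1954i)
|101⟩: (-0.842i + 0.2892i + 0.4554)/(2√2) = (0.161 - 0.1954i)
|110⟩: (0.842i - 0.2892i - 0.4554)/(2√2) = (-0.161 + 0.1954i)
|111⟩: (-0.842i + 0.2892i - 0.4554)/(2√2) = (-0.161 - 0.1954i)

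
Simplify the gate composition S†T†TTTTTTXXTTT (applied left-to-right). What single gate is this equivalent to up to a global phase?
S†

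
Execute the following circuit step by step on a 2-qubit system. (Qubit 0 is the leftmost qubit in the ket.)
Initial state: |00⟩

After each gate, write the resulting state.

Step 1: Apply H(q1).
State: 1/√2|00⟩ + 1/√2|01⟩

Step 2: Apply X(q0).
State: 1/√2|10⟩ + 1/√2|11⟩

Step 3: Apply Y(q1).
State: -(1/√2)i|10⟩ + (1/√2)i|11⟩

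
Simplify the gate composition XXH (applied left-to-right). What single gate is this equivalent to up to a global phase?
H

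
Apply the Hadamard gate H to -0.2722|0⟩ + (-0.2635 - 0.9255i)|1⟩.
(-0.3788 - 0.6544i)|0⟩ + (-0.006152 + 0.6544i)|1⟩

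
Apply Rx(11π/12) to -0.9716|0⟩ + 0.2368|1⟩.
(-0.1268 - 0.2348i)|0⟩ + (0.03091 + 0.9633i)|1⟩

Rx(11π/12) = [[cos(θ/2), −i·sin(θ/2)], [−i·sin(θ/2), cos(θ/2)]]; θ = 11π/12, cos(θ/2) ≈ 0.130526, sin(θ/2) ≈ 0.991445.
With a = amp(|0⟩) = -0.9716 and b = amp(|1⟩) = 0.2368:
new amp(|0⟩) = (0.130526)·a + (-0.991445i)·b = (-0.1268 - 0.2348i)
new amp(|1⟩) = (-0.991445i)·a + (0.130526)·b = (0.03091 + 0.9633i)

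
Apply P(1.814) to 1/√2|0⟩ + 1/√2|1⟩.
1/√2|0⟩ + (-0.1703 + 0.6863i)|1⟩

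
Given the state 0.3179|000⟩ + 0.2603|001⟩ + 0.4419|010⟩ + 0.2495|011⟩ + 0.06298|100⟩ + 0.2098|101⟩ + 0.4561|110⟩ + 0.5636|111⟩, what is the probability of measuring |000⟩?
0.1011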